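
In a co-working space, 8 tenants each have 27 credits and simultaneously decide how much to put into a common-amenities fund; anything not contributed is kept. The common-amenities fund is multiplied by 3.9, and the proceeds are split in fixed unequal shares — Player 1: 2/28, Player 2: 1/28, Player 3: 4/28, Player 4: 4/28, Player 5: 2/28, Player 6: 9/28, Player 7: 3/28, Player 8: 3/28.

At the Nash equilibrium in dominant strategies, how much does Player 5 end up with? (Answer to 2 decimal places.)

For player j, contributing a unit is worthwhile iff 3.9 × (j's share) ≥ 1, i.e. iff j's share is at least 0.2564.
Only Player 6 (9/28) clears that bar, contributing 27; the remaining 7 contribute 0. Total contributed: 27.
Player 5 keeps 27 and receives 3.9 × 27 × 2/28 = 7.52 from the common-amenities fund, for a payoff of 34.52.

34.52 credits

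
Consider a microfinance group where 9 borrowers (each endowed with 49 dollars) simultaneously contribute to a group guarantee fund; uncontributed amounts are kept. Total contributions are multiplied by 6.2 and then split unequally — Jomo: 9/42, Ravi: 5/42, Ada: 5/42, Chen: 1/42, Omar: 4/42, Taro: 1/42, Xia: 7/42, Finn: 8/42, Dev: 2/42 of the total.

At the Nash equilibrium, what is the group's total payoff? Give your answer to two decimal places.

A player with share s gets back 6.2·s per unit contributed, so full contribution is dominant for anyone with s > 1/6.2 = 0.1613 and zero contribution is dominant for anyone below.
Jomo, Xia and Finn clear that bar, contributing 49 each; the remaining 6 contribute 0. Total contributed: 147.
The group guarantee fund pays out 6.2 × 147 = 911.40 in total (split across the unequal shares, but the aggregate is all that matters for the group sum).
The 6 free-riders keep 49 each, adding 294. Group total = 294 + 911.40 = 1205.40.

1205.40 dollars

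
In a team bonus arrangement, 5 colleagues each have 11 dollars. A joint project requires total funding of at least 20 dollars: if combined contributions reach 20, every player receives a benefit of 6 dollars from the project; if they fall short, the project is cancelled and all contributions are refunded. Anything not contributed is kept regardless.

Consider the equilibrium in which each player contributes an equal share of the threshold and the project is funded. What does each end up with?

Equal share of the threshold: 20/5 = 4.
At this profile no one gains by cutting their contribution: any cut drops the total below 20, the project is cancelled, contributions are refunded, and the deviator ends with 11, which is less than 11 − 4 + 6 = 13. Contributing more than 4 just wastes the excess. So contributing exactly 4 is a best response.
Each player's payoff: 11 − 4 + 6 = 13.

13 dollars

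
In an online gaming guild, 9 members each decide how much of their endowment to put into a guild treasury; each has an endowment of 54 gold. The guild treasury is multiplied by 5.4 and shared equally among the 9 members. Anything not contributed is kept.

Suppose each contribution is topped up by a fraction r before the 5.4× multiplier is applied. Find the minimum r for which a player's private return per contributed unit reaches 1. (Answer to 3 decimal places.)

With matching at rate r, one contributed unit becomes (1 + r) in the guild treasury and returns 5.4 × (1 + r) / 9 to the contributor.
Setting this equal to 1: 1 + r = 9/5.4 = 1.6667.
So the minimum matching rate is r = 1.6667 − 1 = 0.667.

0.667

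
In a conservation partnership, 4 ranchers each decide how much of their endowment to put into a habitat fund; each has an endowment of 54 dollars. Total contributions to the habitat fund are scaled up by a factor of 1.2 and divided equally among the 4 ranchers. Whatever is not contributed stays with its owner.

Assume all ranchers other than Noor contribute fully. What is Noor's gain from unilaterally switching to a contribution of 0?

37.80 dollars

Switching from a contribution of 54 to 0 lets Noor keep an extra 54 dollars, but lowers the habitat fund by 54, which costs Noor their own share of that drop: 1.2/4 × 54 = 16.20.
Net gain = 54 − 16.20 = 37.80. The private return per contributed unit (0.3000) is below 1, so free-riding is indeed the best response regardless of what the others do.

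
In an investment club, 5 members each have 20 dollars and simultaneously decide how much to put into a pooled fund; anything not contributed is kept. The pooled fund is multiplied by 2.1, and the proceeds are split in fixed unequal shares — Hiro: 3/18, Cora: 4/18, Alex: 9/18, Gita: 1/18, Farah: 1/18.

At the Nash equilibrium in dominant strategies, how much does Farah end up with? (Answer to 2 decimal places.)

22.33 dollars

Player j's private return per contributed unit is 2.1 × (j's share). Contributing is weakly dominant for j when that share is at least 1/2.1 = 0.4762, and contributing 0 is dominant otherwise.
Only Alex (9/18) clears that bar, contributing 20; the remaining 4 contribute 0. Total contributed: 20.
Farah keeps 20 and receives 2.1 × 20 × 1/18 = 2.33 from the pooled fund, for a payoff of 22.33.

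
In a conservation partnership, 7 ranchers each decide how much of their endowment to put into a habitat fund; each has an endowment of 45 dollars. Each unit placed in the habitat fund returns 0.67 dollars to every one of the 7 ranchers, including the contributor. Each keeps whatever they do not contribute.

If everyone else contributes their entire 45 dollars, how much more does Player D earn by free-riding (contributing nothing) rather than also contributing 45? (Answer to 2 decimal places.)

14.85 dollars

Switching from a contribution of 45 to 0 lets Player D keep an extra 45 dollars, but lowers the habitat fund by 45, which costs Player D their own share of that drop: 0.67 × 45 = 30.15.
Net gain = 45 − 30.15 = 14.85. The private return per contributed unit (0.67) is below 1, so free-riding is indeed the best response regardless of what the others do.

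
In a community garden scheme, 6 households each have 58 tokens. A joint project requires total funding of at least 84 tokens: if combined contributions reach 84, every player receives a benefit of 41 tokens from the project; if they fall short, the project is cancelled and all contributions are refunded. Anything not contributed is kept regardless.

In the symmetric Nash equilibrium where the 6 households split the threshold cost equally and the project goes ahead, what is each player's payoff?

85 tokens

Equal share of the threshold: 84/6 = 14.
At this profile no one gains by cutting their contribution: any cut drops the total below 84, the project is cancelled, contributions are refunded, and the deviator ends with 58, which is less than 58 − 14 + 41 = 85. Contributing more than 14 just wastes the excess. So contributing exactly 14 is a best response.
Each player's payoff: 58 − 14 + 41 = 85.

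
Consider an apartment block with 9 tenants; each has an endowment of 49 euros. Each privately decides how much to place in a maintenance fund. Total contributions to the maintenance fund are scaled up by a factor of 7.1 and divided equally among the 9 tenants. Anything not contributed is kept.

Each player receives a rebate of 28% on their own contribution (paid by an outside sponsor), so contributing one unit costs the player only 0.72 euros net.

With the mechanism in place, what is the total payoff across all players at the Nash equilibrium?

Under the mechanism each unit contributed yields (7.1/9) / 0.72 = 1.0957 back to its contributor per unit of net cost, which exceeds 1, making full contribution the dominant choice for everyone.
At the Nash equilibrium everyone contributes 49. Group total payoff = 9 × (49 × 0.28 + 7.1 × 49) = 3254.58.

3254.58 euros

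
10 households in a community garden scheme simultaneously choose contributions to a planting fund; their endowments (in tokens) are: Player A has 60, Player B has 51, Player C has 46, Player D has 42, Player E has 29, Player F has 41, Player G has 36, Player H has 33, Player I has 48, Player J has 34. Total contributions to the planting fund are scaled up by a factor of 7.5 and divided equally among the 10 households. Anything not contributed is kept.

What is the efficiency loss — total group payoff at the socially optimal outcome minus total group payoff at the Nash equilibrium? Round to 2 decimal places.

2730.00 tokens

The private return per contributed unit is 7.5/10 = 0.7500 < 1 for every player regardless of endowment, so the Nash equilibrium is zero contribution and the group total is Σ E_j = 60 + 51 + 46 + 42 + 29 + 41 + 36 + 33 + 48 + 34 = 420.
Each contributed unit returns 7.500 to the group, so the social optimum is full contribution by everyone: group total = 7.500 × 420 = 3150.00.
Efficiency loss = (7.500 − 1) × 420 = 2730.00.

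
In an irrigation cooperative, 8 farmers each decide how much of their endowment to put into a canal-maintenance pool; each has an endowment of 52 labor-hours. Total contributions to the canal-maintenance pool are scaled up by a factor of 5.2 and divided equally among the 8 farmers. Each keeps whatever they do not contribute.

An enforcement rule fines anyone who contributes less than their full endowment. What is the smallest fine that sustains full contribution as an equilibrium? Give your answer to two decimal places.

18.20 labor-hours

Given the others contribute fully, the best deviation is to contribute 0 (any partial contribution still incurs the fine and gives up units whose private return 0.6500 is below 1).
Deviating from 52 to 0 saves 52 labor-hours but forfeits the deviator's share of the drop in the canal-maintenance pool: 5.2/8 × 52 = 33.80.
So the deviation gain is 52 − 33.80 = 18.20, and the fine must be at least 18.20 labor-hours to wipe it out.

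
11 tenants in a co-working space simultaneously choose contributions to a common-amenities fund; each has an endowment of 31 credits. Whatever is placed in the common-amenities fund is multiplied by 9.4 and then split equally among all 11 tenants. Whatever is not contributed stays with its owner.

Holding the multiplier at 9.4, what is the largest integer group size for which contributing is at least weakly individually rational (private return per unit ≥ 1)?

Private return per unit is 9.4/(group size), which is ≥ 1 whenever the group size is ≤ 9.4.
The largest such integer is 9.

9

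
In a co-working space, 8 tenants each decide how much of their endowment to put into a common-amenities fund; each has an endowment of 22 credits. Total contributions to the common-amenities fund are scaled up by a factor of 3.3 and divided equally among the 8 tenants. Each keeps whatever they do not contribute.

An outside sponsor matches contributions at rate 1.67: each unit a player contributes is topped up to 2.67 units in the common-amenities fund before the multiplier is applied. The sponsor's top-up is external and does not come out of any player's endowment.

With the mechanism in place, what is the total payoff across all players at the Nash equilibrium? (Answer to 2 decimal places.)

Under the mechanism each unit contributed yields 3.3 × 2.67 / 8 = 1.1014 back to its contributor per unit of net cost, which exceeds 1, making full contribution the dominant choice for everyone.
At the Nash equilibrium everyone contributes 22. Group total payoff = 3.3 × 2.67 × 176 = 1550.74.

1550.74 credits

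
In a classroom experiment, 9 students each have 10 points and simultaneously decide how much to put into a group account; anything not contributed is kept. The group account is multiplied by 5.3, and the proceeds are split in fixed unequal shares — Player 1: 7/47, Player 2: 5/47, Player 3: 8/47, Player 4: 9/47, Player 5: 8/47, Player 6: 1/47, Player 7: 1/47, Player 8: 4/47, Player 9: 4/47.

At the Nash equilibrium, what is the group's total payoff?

A player with share s gets back 5.3·s per unit contributed, so full contribution is dominant for anyone with s > 1/5.3 = 0.1887 and zero contribution is dominant for anyone below.
Player 4 alone (share 9/47) is above the threshold, contributing 10; the remaining 8 contribute 0. Total contributed: 10.
The group account pays out 5.3 × 10 = 53.00 in total (split across the unequal shares, but the aggregate is all that matters for the group sum).
The 8 free-riders keep 10 each, adding 80. Group total = 80 + 53.00 = 133.00.

133.00 points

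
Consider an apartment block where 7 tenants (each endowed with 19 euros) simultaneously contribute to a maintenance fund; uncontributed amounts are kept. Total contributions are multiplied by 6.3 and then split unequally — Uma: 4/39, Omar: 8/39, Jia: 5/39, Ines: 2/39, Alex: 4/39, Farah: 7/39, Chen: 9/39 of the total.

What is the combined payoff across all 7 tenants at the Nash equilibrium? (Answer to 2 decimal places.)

435.10 euros

For player j, contributing a unit is worthwhile iff 6.3 × (j's share) ≥ 1, i.e. iff j's share is at least 0.1587.
Omar, Farah and Chen clear that bar, contributing 19 each; the remaining 4 contribute 0. Total contributed: 57.
The maintenance fund pays out 6.3 × 57 = 359.10 in total (split across the unequal shares, but the aggregate is all that matters for the group sum).
The 4 free-riders keep 19 each, adding 76. Group total = 76 + 359.10 = 435.10.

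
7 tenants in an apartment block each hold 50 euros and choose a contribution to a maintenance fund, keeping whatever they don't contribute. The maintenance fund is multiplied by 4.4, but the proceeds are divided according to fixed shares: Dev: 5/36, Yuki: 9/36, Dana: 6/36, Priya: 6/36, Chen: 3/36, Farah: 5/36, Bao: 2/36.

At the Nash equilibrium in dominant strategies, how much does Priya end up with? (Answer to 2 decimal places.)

86.67 euros

Player j's private return per contributed unit is 4.4 × (j's share). Contributing is weakly dominant for j when that share is at least 1/4.4 = 0.2273, and contributing 0 is dominant otherwise.
Only Yuki (9/36) clears that bar, contributing 50; the remaining 6 contribute 0. Total contributed: 50.
Priya keeps 50 and receives 4.4 × 50 × 6/36 = 36.67 from the maintenance fund, for a payoff of 86.67.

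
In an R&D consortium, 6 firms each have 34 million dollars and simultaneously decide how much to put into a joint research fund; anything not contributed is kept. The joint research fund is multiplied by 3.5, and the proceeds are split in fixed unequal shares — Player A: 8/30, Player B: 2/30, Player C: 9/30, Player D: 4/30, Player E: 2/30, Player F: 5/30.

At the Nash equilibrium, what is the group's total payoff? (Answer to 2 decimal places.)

Each unit j contributes comes back to j as 3.5 × (j's share), so j prefers to contribute only if that share exceeds 1/3.5 = 0.2857; otherwise keeping the unit dominates.
The only share above 0.2857 is Player C's 9/30, contributing 34; the remaining 5 contribute 0. Total contributed: 34.
The joint research fund pays out 3.5 × 34 = 119.00 in total (split across the unequal shares, but the aggregate is all that matters for the group sum).
The 5 free-riders keep 34 each, adding 170. Group total = 170 + 119.00 = 289.00.

289.00 million dollars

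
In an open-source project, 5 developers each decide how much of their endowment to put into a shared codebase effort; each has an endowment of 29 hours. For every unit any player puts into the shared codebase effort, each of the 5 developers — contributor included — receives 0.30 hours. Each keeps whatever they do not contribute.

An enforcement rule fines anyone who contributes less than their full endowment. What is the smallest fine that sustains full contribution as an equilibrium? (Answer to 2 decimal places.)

Given the others contribute fully, the best deviation is to contribute 0 (any partial contribution still incurs the fine and gives up units whose private return 0.30 is below 1).
Deviating from 29 to 0 saves 29 hours but forfeits the deviator's share of the drop in the shared codebase effort: 0.30 × 29 = 8.70.
So the deviation gain is 29 − 8.70 = 20.30, and the fine must be at least 20.30 hours to wipe it out.

20.30 hours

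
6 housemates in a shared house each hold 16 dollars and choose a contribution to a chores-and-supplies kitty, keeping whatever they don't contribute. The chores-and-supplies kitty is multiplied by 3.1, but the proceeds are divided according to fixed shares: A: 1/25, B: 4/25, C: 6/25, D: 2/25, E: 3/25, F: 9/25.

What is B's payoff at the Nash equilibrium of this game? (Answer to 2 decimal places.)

A player with share s gets back 3.1·s per unit contributed, so full contribution is dominant for anyone with s > 1/3.1 = 0.3226 and zero contribution is dominant for anyone below.
Only F (9/25) clears that bar, contributing 16; the remaining 5 contribute 0. Total contributed: 16.
B keeps 16 and receives 3.1 × 16 × 4/25 = 7.94 from the chores-and-supplies kitty, for a payoff of 23.94.

23.94 dollars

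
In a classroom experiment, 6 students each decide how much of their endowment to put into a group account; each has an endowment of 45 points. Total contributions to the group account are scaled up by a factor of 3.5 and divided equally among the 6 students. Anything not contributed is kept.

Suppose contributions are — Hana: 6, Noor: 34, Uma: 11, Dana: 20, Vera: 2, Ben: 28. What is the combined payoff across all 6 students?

522.50 points

Total contributed: 6 + 34 + 11 + 20 + 2 + 28 = 101; total kept: 6 × 45 − 101 = 169.
The group account pays out 3.5 × 101 = 353.50 in aggregate.
Group total = 169 + 353.50 = 522.50.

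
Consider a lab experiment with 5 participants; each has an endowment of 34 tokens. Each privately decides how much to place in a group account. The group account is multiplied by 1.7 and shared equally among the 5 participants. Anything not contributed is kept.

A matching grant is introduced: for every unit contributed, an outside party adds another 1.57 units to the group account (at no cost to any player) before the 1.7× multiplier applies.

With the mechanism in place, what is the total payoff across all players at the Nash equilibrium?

170.00 tokens

The effective private return is 1.7 × 2.57 / 5 = 0.8738, which is still under 1, so the mechanism doesn't change anyone's dominant strategy: zero contribution.
At the Nash equilibrium no one contributes; group total payoff = 5 × 34 = 170.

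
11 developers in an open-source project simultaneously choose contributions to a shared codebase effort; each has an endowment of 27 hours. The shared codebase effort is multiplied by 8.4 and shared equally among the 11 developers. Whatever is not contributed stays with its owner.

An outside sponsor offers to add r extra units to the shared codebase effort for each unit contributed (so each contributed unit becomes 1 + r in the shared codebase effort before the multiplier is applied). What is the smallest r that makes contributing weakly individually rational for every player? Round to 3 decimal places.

0.310

With matching at rate r, one contributed unit becomes (1 + r) in the shared codebase effort and returns 8.4 × (1 + r) / 11 to the contributor.
Setting this equal to 1: 1 + r = 11/8.4 = 1.3095.
So the minimum matching rate is r = 1.3095 − 1 = 0.310.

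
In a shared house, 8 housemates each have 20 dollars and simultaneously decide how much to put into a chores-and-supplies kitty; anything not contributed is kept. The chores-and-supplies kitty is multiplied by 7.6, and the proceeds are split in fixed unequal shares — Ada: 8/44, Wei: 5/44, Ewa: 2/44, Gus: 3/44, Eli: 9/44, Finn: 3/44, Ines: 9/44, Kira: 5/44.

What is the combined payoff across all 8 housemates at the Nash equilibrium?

556.00 dollars

Player j's private return per contributed unit is 7.6 × (j's share). Contributing is weakly dominant for j when that share is at least 1/7.6 = 0.1316, and contributing 0 is dominant otherwise.
Ada, Eli and Ines are above the threshold, contributing 20 each; the remaining 5 contribute 0. Total contributed: 60.
The chores-and-supplies kitty pays out 7.6 × 60 = 456.00 in total (split across the unequal shares, but the aggregate is all that matters for the group sum).
The 5 free-riders keep 20 each, adding 100. Group total = 100 + 456.00 = 556.00.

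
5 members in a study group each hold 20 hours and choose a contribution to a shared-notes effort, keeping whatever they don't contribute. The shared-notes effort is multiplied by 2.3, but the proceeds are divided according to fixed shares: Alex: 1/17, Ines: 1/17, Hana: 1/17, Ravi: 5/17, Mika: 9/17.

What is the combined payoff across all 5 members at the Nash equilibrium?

126.00 hours

A player with share s gets back 2.3·s per unit contributed, so full contribution is dominant for anyone with s > 1/2.3 = 0.4348 and zero contribution is dominant for anyone below.
Mika alone (share 9/17) is above the threshold, contributing 20; the remaining 4 contribute 0. Total contributed: 20.
The shared-notes effort pays out 2.3 × 20 = 46.00 in total (split across the unequal shares, but the aggregate is all that matters for the group sum).
The 4 free-riders keep 20 each, adding 80. Group total = 80 + 46.00 = 126.00.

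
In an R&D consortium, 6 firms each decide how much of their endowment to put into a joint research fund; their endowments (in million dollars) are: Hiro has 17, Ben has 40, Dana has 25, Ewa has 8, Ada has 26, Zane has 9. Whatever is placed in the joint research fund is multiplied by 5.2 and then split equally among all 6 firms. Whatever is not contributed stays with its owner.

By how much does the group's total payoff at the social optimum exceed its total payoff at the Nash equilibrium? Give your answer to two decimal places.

525.00 million dollars

The private return per contributed unit is 5.2/6 = 0.8667 < 1 for every player regardless of endowment, so the Nash equilibrium is zero contribution and the group total is Σ E_j = 17 + 40 + 25 + 8 + 26 + 9 = 125.
Each contributed unit returns 5.200 to the group, so the social optimum is full contribution by everyone: group total = 5.200 × 125 = 650.00.
Efficiency loss = (5.200 − 1) × 125 = 525.00.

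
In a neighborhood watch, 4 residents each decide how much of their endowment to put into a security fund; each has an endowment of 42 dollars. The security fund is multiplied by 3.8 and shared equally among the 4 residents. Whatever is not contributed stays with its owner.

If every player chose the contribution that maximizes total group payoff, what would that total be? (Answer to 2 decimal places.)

638.40 dollars

Each contributed unit returns 3.800 to the group as a whole (0.9500 to each of 4 players), which exceeds 1, so the social optimum is full contribution: group total = 3.800 × 168 = 638.40.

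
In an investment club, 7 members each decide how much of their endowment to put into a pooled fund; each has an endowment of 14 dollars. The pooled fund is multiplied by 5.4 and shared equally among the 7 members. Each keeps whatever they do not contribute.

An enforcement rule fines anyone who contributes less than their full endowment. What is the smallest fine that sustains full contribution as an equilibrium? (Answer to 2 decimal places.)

Given the others contribute fully, the best deviation is to contribute 0 (any partial contribution still incurs the fine and gives up units whose private return 0.7714 is below 1).
Deviating from 14 to 0 saves 14 dollars but forfeits the deviator's share of the drop in the pooled fund: 5.4/7 × 14 = 10.80.
So the deviation gain is 14 − 10.80 = 3.20, and the fine must be at least 3.20 dollars to wipe it out.

3.20 dollars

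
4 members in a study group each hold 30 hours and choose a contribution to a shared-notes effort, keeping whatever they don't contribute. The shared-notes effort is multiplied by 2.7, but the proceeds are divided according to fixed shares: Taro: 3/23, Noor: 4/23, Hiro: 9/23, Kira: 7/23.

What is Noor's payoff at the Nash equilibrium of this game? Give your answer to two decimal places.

For player j, contributing a unit is worthwhile iff 2.7 × (j's share) ≥ 1, i.e. iff j's share is at least 0.3704.
Only Hiro (9/23) clears that bar, contributing 30; the remaining 3 contribute 0. Total contributed: 30.
Noor keeps 30 and receives 2.7 × 30 × 4/23 = 14.09 from the shared-notes effort, for a payoff of 44.09.

44.09 hours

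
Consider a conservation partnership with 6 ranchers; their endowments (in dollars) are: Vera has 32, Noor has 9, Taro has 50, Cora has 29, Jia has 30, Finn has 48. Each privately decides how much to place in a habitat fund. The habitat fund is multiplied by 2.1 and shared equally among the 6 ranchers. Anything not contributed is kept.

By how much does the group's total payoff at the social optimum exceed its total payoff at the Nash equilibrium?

217.80 dollars

The private return per contributed unit is 2.1/6 = 0.3500 < 1 for every player regardless of endowment, so the Nash equilibrium is zero contribution and the group total is Σ E_j = 32 + 9 + 50 + 29 + 30 + 48 = 198.
Each contributed unit returns 2.100 to the group, so the social optimum is full contribution by everyone: group total = 2.100 × 198 = 415.80.
Efficiency loss = (2.100 − 1) × 198 = 217.80.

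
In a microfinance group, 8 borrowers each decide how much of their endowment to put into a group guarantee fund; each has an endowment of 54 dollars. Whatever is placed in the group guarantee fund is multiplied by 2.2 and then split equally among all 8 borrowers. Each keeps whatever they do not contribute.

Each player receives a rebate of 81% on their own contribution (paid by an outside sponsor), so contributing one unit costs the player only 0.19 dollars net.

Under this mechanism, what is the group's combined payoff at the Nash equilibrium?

1300.32 dollars

Under the mechanism each unit contributed yields (2.2/8) / 0.19 = 1.4474 back to its contributor per unit of net cost, which exceeds 1, making full contribution the dominant choice for everyone.
So the Nash equilibrium is full contribution by all 8; the group earns 8 × (54 × 0.81 + 2.2 × 54) = 1300.32.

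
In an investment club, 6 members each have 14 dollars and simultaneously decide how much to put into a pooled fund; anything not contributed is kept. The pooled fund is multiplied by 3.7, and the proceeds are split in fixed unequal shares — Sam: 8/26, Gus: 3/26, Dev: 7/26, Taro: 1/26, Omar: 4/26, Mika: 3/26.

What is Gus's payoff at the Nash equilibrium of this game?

Each unit j contributes comes back to j as 3.7 × (j's share), so j prefers to contribute only if that share exceeds 1/3.7 = 0.2703; otherwise keeping the unit dominates.
Sam alone (share 8/26) is above the threshold, contributing 14; the remaining 5 contribute 0. Total contributed: 14.
Gus keeps 14 and receives 3.7 × 14 × 3/26 = 5.98 from the pooled fund, for a payoff of 19.98.

19.98 dollars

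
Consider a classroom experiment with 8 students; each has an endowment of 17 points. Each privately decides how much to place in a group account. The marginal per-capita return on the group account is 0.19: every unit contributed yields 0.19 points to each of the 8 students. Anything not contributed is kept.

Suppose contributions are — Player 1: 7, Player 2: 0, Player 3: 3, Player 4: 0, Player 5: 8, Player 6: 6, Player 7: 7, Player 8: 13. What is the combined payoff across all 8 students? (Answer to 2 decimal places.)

Total contributed: 7 + 0 + 3 + 0 + 8 + 6 + 7 + 13 = 44; total kept: 8 × 17 − 44 = 92.
The group account pays out 0.19 × 8 × 44 = 66.88 in aggregate.
Group total = 92 + 66.88 = 158.88.

158.88 points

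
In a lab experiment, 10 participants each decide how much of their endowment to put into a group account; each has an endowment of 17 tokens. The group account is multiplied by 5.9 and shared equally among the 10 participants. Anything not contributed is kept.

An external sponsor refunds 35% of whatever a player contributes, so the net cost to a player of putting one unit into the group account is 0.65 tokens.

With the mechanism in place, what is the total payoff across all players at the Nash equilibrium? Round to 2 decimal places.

With the mechanism, a contributed unit returns (5.9/10) / 0.65 = 0.9077 per unit of net cost — still below 1 — so contributing 0 remains dominant for every player.
At the Nash equilibrium no one contributes; group total payoff = 10 × 17 = 170.

170.00 tokens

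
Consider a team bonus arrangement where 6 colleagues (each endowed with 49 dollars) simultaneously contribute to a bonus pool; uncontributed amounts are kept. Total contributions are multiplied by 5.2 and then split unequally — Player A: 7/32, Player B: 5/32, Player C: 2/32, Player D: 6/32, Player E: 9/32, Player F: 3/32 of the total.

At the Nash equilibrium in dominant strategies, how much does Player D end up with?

144.55 dollars

Each unit j contributes comes back to j as 5.2 × (j's share), so j prefers to contribute only if that share exceeds 1/5.2 = 0.1923; otherwise keeping the unit dominates.
Player A and Player E are above the threshold, contributing 49 each; the remaining 4 contribute 0. Total contributed: 98.
Player D keeps 49 and receives 5.2 × 98 × 6/32 = 95.55 from the bonus pool, for a payoff of 144.55.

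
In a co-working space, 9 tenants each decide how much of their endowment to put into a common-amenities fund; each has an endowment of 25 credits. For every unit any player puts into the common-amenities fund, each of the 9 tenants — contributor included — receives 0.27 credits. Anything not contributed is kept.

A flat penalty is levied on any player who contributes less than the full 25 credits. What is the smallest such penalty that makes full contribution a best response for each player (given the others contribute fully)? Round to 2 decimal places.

18.25 credits

Given the others contribute fully, the best deviation is to contribute 0 (any partial contribution still incurs the fine and gives up units whose private return 0.27 is below 1).
Deviating from 25 to 0 saves 25 credits but forfeits the deviator's share of the drop in the common-amenities fund: 0.27 × 25 = 6.75.
So the deviation gain is 25 − 6.75 = 18.25, and the fine must be at least 18.25 credits to wipe it out.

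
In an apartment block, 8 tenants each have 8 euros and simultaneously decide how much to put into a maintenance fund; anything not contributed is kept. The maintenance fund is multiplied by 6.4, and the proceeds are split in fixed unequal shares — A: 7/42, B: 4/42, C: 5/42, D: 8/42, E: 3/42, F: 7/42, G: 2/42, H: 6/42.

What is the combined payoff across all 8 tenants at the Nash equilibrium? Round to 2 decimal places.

193.60 euros

A player with share s gets back 6.4·s per unit contributed, so full contribution is dominant for anyone with s > 1/6.4 = 0.1563 and zero contribution is dominant for anyone below.
A, D and F are above the threshold, contributing 8 each; the remaining 5 contribute 0. Total contributed: 24.
The maintenance fund pays out 6.4 × 24 = 153.60 in total (split across the unequal shares, but the aggregate is all that matters for the group sum).
The 5 free-riders keep 8 each, adding 40. Group total = 40 + 153.60 = 193.60.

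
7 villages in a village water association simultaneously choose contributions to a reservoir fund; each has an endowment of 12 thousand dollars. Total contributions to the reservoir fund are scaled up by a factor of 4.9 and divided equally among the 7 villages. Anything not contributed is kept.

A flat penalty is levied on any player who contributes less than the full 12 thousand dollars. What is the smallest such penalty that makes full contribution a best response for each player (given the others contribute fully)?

Given the others contribute fully, the best deviation is to contribute 0 (any partial contribution still incurs the fine and gives up units whose private return 0.7000 is below 1).
Deviating from 12 to 0 saves 12 thousand dollars but forfeits the deviator's share of the drop in the reservoir fund: 4.9/7 × 12 = 8.40.
So the deviation gain is 12 − 8.40 = 3.60, and the fine must be at least 3.60 thousand dollars to wipe it out.

3.60 thousand dollars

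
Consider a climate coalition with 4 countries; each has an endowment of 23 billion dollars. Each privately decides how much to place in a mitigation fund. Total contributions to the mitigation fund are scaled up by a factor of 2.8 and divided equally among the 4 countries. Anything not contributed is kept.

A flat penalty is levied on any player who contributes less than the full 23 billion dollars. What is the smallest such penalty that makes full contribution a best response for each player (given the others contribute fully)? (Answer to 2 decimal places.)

Given the others contribute fully, the best deviation is to contribute 0 (any partial contribution still incurs the fine and gives up units whose private return 0.7000 is below 1).
Deviating from 23 to 0 saves 23 billion dollars but forfeits the deviator's share of the drop in the mitigation fund: 2.8/4 × 23 = 16.10.
So the deviation gain is 23 − 16.10 = 6.90, and the fine must be at least 6.90 billion dollars to wipe it out.

6.90 billion dollars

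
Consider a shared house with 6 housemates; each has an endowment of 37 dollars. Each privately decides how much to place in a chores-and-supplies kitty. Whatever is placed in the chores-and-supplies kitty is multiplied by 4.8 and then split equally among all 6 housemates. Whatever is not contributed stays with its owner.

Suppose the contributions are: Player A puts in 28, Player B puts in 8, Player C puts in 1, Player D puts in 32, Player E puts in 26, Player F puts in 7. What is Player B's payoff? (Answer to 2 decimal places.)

Total contributed: 28 + 8 + 1 + 32 + 26 + 7 = 102.
Each receives 4.8 × 102 / 6 = 81.60 from the chores-and-supplies kitty.
Player B keeps 37 − 8 = 29, so Player B's payoff is 29 + 81.60 = 110.60.

110.60 dollars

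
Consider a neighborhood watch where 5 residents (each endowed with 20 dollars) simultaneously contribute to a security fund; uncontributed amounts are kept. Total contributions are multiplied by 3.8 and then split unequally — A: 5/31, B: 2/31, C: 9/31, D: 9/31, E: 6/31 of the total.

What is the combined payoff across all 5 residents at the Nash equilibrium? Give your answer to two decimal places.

212.00 dollars

For player j, contributing a unit is worthwhile iff 3.8 × (j's share) ≥ 1, i.e. iff j's share is at least 0.2632.
The shares above 0.2632 belong to C and D, contributing 20 each; the remaining 3 contribute 0. Total contributed: 40.
The security fund pays out 3.8 × 40 = 152.00 in total (split across the unequal shares, but the aggregate is all that matters for the group sum).
The 3 free-riders keep 20 each, adding 60. Group total = 60 + 152.00 = 212.00.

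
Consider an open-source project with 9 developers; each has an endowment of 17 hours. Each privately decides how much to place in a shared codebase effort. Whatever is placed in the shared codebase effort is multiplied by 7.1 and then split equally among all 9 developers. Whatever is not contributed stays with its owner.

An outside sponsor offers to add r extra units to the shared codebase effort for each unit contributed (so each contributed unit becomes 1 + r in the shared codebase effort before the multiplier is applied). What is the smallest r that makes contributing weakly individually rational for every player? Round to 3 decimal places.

With matching at rate r, one contributed unit becomes (1 + r) in the shared codebase effort and returns 7.1 × (1 + r) / 9 to the contributor.
Setting this equal to 1: 1 + r = 9/7.1 = 1.2676.
So the minimum matching rate is r = 1.2676 − 1 = 0.268.

0.268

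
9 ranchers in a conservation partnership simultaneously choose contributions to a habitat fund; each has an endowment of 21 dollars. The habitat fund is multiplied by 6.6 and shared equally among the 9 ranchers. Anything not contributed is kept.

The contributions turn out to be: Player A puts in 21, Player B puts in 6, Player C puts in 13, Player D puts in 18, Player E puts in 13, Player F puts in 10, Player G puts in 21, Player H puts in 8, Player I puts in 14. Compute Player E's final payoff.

Total contributed: 21 + 6 + 13 + 18 + 13 + 10 + 21 + 8 + 14 = 124.
Each receives 6.6 × 124 / 9 = 90.93 from the habitat fund.
Player E keeps 21 − 13 = 8, so Player E's payoff is 8 + 90.93 = 98.93.

98.93 dollars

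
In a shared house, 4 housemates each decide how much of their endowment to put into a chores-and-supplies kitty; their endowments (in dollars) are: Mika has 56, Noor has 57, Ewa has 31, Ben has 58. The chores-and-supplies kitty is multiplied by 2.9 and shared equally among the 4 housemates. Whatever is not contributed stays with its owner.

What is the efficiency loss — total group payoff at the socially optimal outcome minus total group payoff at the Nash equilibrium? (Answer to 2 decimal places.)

383.80 dollars

The private return per contributed unit is 2.9/4 = 0.7250 < 1 for every player regardless of endowment, so the Nash equilibrium is zero contribution and the group total is Σ E_j = 56 + 57 + 31 + 58 = 202.
Each contributed unit returns 2.900 to the group, so the social optimum is full contribution by everyone: group total = 2.900 × 202 = 585.80.
Efficiency loss = (2.900 − 1) × 202 = 383.80.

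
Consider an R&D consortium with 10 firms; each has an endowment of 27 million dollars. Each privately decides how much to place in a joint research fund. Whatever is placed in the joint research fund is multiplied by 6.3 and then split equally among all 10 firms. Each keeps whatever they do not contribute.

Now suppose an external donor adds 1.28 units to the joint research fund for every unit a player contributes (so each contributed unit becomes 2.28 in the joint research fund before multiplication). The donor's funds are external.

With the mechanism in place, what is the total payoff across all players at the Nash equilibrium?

3878.28 million dollars

With the mechanism, a contributed unit returns 6.3 × 2.28 / 10 = 1.4364 per unit of net cost to the contributor — now above 1 — so contributing fully is weakly dominant for every player.
So the Nash equilibrium is full contribution by all 10; the group earns 6.3 × 2.28 × 270 = 3878.28.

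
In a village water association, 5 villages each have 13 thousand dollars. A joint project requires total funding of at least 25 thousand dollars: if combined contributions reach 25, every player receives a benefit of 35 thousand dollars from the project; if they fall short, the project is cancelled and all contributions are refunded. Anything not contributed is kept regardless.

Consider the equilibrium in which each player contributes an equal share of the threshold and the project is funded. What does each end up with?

Equal share of the threshold: 25/5 = 5.
At this profile no one gains by cutting their contribution: any cut drops the total below 25, the project is cancelled, contributions are refunded, and the deviator ends with 13, which is less than 13 − 5 + 35 = 43. Contributing more than 5 just wastes the excess. So contributing exactly 5 is a best response.
Each player's payoff: 13 − 5 + 35 = 43.

43 thousand dollars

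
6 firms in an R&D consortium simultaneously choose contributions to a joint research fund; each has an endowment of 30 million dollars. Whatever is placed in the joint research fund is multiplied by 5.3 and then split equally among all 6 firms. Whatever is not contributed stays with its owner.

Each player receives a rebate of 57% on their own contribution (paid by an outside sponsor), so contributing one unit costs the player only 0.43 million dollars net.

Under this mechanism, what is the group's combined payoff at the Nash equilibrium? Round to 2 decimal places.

1056.60 million dollars

The effective private return per unit is now (5.3/6) / 0.43 = 2.0543 > 1, so every player's dominant strategy flips to full contribution.
At the Nash equilibrium everyone contributes 30. Group total payoff = 6 × (30 × 0.57 + 5.3 × 30) = 1056.60.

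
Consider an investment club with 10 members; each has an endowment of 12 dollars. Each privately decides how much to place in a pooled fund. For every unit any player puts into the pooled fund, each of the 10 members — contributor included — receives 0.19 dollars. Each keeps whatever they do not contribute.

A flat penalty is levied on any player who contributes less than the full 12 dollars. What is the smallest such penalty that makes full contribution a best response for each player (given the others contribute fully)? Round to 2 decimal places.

Given the others contribute fully, the best deviation is to contribute 0 (any partial contribution still incurs the fine and gives up units whose private return 0.19 is below 1).
Deviating from 12 to 0 saves 12 dollars but forfeits the deviator's share of the drop in the pooled fund: 0.19 × 12 = 2.28.
So the deviation gain is 12 − 2.28 = 9.72, and the fine must be at least 9.72 dollars to wipe it out.

9.72 dollars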